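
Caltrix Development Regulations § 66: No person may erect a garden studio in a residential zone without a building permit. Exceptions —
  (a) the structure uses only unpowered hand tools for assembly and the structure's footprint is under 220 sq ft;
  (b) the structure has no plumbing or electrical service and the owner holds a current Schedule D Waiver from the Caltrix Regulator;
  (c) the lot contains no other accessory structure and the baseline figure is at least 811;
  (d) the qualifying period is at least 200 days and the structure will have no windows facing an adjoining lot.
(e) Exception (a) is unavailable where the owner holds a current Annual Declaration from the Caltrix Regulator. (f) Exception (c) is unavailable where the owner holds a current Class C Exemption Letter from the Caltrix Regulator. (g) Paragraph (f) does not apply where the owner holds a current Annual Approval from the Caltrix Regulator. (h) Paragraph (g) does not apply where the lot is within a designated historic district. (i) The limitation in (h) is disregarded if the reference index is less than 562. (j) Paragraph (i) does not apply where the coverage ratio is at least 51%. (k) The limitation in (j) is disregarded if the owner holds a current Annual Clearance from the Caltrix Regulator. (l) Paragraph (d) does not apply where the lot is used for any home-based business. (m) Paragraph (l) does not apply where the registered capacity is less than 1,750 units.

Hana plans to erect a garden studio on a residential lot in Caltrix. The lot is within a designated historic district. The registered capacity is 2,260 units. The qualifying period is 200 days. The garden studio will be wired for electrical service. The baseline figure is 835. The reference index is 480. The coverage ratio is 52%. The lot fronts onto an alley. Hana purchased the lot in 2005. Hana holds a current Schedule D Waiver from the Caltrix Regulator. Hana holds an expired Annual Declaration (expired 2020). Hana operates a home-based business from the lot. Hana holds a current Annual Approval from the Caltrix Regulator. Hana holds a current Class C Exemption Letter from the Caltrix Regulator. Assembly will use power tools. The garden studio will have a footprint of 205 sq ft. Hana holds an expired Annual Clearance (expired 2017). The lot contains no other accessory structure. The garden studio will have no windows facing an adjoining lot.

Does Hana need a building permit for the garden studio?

Exception (a) does not apply: assembly uses power tools.
Exception (b) does not apply: electrical service is planned.
Exception (c) is satisfied on its face — the lot has no other accessory structure; the baseline figure is 835, meeting the 811 threshold. But: (f) is triggered — a current Class C Exemption Letter is held. (g) is triggered (a current Annual Approval is held), but is itself disapplied by (h): (h) is engaged — the lot is in a historic district. (i) is triggered (the reference index is 480, less than the 562 limit), but is overridden by (j): (j) applies — the coverage ratio is 52%, meeting the 51% threshold. (k) is not engaged (no current Annual Clearance is held), so (j) stands. So (c) is unavailable.
Exception (d)'s conditions are all satisfied: the qualifying period is 200 days, meeting the 200 days threshold; no windows face an adjoining lot. But: (l) operates against (d): a home-based business operates on the lot. (m), which would lift (l), is not engaged — the registered capacity is 2,260 units, not less than 1,750 units. So (d) is unavailable.
No exception displaces § 66.

Yes — Hana must obtain a building permit.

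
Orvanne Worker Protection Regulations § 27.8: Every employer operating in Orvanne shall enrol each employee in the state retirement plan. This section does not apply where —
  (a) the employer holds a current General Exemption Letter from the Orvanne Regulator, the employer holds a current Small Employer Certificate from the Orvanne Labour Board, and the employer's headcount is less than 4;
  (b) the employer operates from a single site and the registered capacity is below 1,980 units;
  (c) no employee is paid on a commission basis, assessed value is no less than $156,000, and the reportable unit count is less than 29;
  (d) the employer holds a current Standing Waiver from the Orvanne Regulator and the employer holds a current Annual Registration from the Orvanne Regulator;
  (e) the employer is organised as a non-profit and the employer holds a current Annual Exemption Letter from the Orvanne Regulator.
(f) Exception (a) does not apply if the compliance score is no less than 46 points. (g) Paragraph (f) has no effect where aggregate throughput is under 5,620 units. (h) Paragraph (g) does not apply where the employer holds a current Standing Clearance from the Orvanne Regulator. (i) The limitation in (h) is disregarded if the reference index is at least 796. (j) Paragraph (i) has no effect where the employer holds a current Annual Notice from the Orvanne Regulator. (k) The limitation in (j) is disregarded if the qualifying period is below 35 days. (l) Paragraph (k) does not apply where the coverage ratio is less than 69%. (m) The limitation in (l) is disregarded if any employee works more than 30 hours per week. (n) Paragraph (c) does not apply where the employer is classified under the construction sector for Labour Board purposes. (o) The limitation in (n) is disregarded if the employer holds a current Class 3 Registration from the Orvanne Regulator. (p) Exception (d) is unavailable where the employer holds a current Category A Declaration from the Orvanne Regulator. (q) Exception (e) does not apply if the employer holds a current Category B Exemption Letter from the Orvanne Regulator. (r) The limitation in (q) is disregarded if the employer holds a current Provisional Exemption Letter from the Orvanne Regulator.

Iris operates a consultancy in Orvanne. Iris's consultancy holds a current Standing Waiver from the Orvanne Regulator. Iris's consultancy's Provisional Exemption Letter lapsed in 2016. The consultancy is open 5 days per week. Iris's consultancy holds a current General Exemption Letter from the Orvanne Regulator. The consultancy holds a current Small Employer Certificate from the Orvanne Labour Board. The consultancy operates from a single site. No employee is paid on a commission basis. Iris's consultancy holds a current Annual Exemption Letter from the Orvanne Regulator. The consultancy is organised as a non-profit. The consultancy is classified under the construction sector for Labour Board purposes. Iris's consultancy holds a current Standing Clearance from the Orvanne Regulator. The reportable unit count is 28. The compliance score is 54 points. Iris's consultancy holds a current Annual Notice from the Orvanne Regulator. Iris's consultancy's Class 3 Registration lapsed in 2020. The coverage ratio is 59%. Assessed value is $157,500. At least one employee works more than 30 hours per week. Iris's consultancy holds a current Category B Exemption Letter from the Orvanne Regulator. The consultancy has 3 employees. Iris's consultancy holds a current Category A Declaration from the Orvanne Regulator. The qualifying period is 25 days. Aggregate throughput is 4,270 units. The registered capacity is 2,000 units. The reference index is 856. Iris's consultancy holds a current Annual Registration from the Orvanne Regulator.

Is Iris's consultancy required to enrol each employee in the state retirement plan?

Exception (a): a current General Exemption Letter is held; a current Small Employer Certificate is held; the employer's headcount is 3, less than the 4 limit — every condition holds. As to paragraphs (f)–(m): (f) is engaged (the compliance score is 54 points, meeting the 46 points threshold), but is itself disapplied by (g): (g) operates against (f): aggregate throughput is 4,270 units, under the 5,620 units limit. (h) would limit (g) — a current Standing Clearance is held — but (i) sets (h) aside: (i) is engaged — the reference index is 856, meeting the 796 threshold. (j) applies (a current Annual Notice is held), but is displaced by (k): (k) operates against (j): the qualifying period is 25 days, below the 35 days limit. (l) would limit (k) — the coverage ratio is 59%, less than the 69% limit — but (m) sets (l) aside: (m) operates — at least one employee exceeds 30 hours/week. So (a) applies.
Exception (b) does not apply: the registered capacity is 2,000 units, not below 1,980 units.
Exception (c) is satisfied on its face — no employee is paid on commission; assessed value is $157,500, meeting the $156,000 threshold; the reportable unit count is 28, less than the 29 limit. But applying paragraphs (n)–(o): (n) is engaged — the consultancy is classified under the construction sector. (o), which would lift (n), is inapplicable — there is no Class 3 Registration in force. Exception (c) does not apply.
Exception (d) is satisfied on its face — a current Standing Waiver is held; a current Annual Registration is held. However, paragraph (p) must be considered: (p) is engaged — a current Category A Declaration is held. (d) is therefore removed.
All of (e)'s requirements are met (the employer is a non-profit; a current Annual Exemption Letter is held). However, paragraphs (q)–(r) must be considered: (q) operates against (e): a current Category B Exemption Letter is held. (r) is inapplicable (there is no Provisional Exemption Letter in force), so (q) stands. (e) is therefore removed.

No — exception (a) applies; Iris's consultancy is not required to enrol each employee in the state retirement plan.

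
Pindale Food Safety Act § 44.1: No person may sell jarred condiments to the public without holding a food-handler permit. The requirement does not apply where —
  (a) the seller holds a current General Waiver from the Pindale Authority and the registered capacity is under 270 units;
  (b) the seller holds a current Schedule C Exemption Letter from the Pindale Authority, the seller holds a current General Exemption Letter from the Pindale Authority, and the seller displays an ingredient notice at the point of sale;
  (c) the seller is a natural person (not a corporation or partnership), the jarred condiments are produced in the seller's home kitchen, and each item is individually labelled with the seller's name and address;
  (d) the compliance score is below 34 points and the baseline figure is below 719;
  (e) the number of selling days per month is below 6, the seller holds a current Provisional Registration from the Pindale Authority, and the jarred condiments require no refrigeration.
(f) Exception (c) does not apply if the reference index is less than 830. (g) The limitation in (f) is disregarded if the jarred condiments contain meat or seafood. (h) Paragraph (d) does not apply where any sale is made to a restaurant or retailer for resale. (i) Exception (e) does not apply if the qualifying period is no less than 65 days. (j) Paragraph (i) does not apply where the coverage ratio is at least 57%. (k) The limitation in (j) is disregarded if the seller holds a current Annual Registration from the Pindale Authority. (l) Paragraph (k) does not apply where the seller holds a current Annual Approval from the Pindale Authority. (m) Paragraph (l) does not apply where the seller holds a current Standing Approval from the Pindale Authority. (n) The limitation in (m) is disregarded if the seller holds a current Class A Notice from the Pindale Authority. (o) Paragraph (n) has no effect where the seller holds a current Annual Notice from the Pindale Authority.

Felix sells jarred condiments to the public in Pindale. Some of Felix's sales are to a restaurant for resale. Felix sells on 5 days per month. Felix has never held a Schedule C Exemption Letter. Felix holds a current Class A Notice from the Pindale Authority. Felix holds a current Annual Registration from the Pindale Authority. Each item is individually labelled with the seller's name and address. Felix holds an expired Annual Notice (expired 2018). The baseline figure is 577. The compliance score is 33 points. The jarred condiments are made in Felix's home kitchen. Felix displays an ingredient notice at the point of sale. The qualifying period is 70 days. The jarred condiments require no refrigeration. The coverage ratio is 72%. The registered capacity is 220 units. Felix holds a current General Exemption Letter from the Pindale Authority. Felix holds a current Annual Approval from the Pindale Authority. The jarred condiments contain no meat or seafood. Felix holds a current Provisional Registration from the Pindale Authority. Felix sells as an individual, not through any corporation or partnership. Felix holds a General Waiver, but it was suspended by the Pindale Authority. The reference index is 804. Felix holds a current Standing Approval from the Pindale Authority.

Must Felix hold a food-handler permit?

Exception (a) requires that the seller holds a current General Waiver from the Pindale Authority; but the General Waiver is not current, so (a) is unavailable.
Exception (b) fails — no current Schedule C Exemption Letter is held.
Exception (c) is satisfied on its face — the seller is a natural person; the jarred condiments are home-kitchen produced; items are individually labelled. But applying paragraphs (f)–(g): (f) operates against (c): the reference index is 804, less than the 830 limit. (g) is not engaged (the jarred condiments contain no meat or seafood), so (f) stands. So (c) is unavailable.
Exception (d): the compliance score is 33 points, below the 34 points limit; the baseline figure is 577, below the 719 limit — every condition holds. But applying paragraph (h): (h) operates — some sales are to a restaurant for resale. So (d) is unavailable.
All of (e)'s requirements are met (the number of selling days per month is 5, below the 6 limit; a current Provisional Registration is held; the jarred condiments are shelf-stable). Applying paragraphs (i)–(o): (i) is engaged (the qualifying period is 70 days, meeting the 65 days threshold), but is overridden by (j): (j) operates against (i): the coverage ratio is 72%, meeting the 57% threshold. (k) would limit (j) — a current Annual Registration is held — but (l) sets (k) aside: (l) is triggered — a current Annual Approval is held. (m) operates (a current Standing Approval is held), but is overridden by (n): (n) is triggered — a current Class A Notice is held. (o) does not operate here (no current Annual Notice is held), so (n) stands. So (e) applies.

No — exception (e) applies; Felix is not required to hold a food-handler permit.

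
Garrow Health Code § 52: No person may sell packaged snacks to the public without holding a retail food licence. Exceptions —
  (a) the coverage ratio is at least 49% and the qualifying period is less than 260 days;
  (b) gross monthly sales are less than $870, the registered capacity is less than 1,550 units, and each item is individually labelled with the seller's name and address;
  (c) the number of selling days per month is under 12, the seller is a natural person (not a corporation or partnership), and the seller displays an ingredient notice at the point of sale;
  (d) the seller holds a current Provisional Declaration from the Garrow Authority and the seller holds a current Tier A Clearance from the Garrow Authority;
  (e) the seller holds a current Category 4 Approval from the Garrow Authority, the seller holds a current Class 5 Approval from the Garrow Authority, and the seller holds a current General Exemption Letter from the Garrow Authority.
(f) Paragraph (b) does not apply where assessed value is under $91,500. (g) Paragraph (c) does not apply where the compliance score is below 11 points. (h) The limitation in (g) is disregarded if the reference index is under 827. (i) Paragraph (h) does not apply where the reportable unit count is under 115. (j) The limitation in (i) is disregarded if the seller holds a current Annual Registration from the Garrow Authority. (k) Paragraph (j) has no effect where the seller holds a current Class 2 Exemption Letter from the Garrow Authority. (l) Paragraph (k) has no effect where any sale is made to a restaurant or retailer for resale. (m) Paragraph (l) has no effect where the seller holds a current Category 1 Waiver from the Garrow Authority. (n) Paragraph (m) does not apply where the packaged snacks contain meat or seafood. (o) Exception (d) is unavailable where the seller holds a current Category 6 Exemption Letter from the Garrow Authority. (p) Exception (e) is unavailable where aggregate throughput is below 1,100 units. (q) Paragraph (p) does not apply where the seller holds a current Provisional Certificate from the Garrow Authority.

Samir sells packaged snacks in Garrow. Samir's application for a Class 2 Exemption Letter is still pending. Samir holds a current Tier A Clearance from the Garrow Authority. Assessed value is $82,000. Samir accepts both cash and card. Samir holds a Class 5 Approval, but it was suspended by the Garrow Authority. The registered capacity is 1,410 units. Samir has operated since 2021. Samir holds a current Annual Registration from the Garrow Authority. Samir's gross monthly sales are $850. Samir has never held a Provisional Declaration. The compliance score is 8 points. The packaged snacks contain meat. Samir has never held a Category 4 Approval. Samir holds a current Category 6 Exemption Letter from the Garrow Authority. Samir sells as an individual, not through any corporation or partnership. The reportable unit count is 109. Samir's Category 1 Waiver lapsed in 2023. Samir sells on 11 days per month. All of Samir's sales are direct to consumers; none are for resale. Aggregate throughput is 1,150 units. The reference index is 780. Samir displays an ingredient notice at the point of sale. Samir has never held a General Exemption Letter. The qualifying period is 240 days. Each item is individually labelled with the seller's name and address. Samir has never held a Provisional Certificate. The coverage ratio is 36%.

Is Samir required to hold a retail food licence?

Exception (a) does not apply: the coverage ratio is 36%, short of 49%.
All of (b)'s requirements are met (gross monthly sales are $850, less than the $870 limit; the registered capacity is 1,410 units, less than the 1,550 units limit; items are individually labelled). But: (f) operates — assessed value is $82,000, under the $91,500 limit. (b) is therefore removed.
Exception (c) is satisfied on its face — the number of selling days per month is 11, under the 12 limit; the seller is a natural person; an ingredient notice is displayed. Considering the limiting provisions: (g) operates (the compliance score is 8 points, below the 11 points limit), but is displaced by (h): (h) is engaged — the reference index is 780, under the 827 limit. (i) would limit (h) — the reportable unit count is 109, under the 115 limit — but (j) sets (i) aside: (j) is triggered — a current Annual Registration is held. (k), which would lift (j), does not operate here — there is no Class 2 Exemption Letter in force. So (c) applies.
Exception (d) fails — the Provisional Declaration is not current.
Exception (e) requires that the seller holds a current Category 4 Approval from the Garrow Authority; but there is no Category 4 Approval in force, so (e) is unavailable.

No — exception (c) applies; Samir is not required to hold a retail food licence.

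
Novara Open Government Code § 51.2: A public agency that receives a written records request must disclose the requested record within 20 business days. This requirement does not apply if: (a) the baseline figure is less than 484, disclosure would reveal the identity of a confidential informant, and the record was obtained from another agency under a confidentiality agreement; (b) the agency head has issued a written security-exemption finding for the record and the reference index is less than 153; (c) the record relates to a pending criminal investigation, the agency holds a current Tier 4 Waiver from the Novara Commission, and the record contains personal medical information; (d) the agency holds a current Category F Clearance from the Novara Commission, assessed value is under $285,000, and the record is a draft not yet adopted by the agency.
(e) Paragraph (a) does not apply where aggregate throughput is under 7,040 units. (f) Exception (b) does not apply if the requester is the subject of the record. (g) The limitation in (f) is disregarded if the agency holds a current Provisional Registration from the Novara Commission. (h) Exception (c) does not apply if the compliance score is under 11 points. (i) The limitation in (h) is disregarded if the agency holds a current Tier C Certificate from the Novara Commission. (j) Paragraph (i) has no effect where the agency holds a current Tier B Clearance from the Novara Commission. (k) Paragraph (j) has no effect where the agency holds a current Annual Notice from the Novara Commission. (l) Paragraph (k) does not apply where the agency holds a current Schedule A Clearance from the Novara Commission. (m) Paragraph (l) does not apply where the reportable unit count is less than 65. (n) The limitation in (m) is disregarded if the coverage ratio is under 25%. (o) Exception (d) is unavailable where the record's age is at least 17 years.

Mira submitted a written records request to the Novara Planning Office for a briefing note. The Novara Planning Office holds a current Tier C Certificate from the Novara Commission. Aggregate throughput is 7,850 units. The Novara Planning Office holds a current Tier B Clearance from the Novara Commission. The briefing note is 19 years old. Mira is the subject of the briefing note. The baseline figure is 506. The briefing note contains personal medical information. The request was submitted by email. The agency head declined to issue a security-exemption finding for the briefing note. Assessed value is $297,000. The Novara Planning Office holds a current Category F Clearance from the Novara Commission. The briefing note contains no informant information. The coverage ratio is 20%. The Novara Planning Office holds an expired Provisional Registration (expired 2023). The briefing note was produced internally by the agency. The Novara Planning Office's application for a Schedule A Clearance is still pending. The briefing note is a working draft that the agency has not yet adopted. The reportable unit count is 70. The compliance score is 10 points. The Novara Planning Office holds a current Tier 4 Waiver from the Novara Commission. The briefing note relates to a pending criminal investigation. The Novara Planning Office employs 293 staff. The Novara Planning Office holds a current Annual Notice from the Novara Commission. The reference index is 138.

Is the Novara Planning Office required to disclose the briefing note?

No — exception (c) applies; the Novara Planning Office is not required to disclose the briefing note.

Exception (a) does not apply: the baseline figure is 506, not less than 484.
Exception (b) requires that the agency head has issued a written security-exemption finding for the record; but the agency head declined to issue a security-exemption finding, so (b) is unavailable.
All of (c)'s requirements are met (the briefing note relates to a pending investigation; a current Tier 4 Waiver is held; the briefing note contains personal medical information). Applying paragraphs (h)–(n): (h) would limit (c) — the compliance score is 10 points, under the 11 points limit — but (i) sets (h) aside: (i) is triggered — a current Tier C Certificate is held. (j) operates (a current Tier B Clearance is held), but is displaced by (k): (k) operates — a current Annual Notice is held. (l), which would lift (k), is inapplicable — no current Schedule A Clearance is held. So (c) applies.
Exception (d) fails — assessed value is $297,000, not under $285,000.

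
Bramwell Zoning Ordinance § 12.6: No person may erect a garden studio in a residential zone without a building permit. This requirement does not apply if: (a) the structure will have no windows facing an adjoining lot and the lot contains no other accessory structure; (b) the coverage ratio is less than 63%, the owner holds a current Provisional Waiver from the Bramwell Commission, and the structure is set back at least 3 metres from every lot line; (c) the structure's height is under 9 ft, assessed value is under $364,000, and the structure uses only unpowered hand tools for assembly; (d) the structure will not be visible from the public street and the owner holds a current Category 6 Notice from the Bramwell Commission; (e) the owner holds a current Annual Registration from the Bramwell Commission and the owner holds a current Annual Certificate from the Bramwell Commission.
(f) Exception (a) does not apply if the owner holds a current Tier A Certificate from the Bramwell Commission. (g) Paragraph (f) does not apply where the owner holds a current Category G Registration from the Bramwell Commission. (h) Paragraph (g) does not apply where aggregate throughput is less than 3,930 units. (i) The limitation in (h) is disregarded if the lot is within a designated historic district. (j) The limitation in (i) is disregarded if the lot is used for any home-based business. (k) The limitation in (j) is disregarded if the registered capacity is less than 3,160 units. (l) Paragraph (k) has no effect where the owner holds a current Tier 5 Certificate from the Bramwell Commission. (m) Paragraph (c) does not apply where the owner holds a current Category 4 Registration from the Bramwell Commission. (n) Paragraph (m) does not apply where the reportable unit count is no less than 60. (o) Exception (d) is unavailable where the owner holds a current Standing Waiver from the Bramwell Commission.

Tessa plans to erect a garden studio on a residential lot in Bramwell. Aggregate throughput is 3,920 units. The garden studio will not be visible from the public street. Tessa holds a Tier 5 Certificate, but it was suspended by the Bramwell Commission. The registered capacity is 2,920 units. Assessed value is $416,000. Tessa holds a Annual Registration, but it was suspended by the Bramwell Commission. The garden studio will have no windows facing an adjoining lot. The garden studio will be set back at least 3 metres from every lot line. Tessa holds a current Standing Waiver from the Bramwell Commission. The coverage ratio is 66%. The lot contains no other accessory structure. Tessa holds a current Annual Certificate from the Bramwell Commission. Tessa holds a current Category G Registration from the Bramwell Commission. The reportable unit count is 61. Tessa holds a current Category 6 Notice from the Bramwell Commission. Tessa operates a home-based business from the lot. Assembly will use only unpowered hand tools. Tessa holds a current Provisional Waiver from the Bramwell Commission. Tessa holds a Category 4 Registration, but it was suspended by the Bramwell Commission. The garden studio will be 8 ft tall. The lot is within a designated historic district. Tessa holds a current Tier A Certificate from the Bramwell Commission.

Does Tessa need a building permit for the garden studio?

Exception (a)'s conditions are all satisfied: no windows face an adjoining lot; the lot has no other accessory structure. Considering the limiting provisions: (f) operates (a current Tier A Certificate is held), but is displaced by (g): (g) operates against (f): a current Category G Registration is held. (h) would limit (g) — aggregate throughput is 3,920 units, less than the 3,930 units limit — but (i) sets (h) aside: (i) is triggered — the lot is in a historic district. (j) is engaged (a home-based business operates on the lot), but yields to (k): (k) operates against (j): the registered capacity is 2,920 units, less than the 3,160 units limit. (l), which would lift (k), is inapplicable — there is no Tier 5 Certificate in force. (a) remains available.
Exception (b) does not apply: the coverage ratio is 66%, not less than 63%.
Exception (c) requires that assessed value is under $364,000; but assessed value is $416,000, not under $364,000, so (c) is unavailable.
Exception (d): the structure will not be visible from the street; a current Category 6 Notice is held — every condition holds. But applying paragraph (o): (o) operates against (d): a current Standing Waiver is held. So (d) is unavailable.
Exception (e) requires that the owner holds a current Annual Registration from the Bramwell Commission; but no current Annual Registration is held, so (e) is unavailable.

No — exception (a) applies; Tessa does not need a building permit.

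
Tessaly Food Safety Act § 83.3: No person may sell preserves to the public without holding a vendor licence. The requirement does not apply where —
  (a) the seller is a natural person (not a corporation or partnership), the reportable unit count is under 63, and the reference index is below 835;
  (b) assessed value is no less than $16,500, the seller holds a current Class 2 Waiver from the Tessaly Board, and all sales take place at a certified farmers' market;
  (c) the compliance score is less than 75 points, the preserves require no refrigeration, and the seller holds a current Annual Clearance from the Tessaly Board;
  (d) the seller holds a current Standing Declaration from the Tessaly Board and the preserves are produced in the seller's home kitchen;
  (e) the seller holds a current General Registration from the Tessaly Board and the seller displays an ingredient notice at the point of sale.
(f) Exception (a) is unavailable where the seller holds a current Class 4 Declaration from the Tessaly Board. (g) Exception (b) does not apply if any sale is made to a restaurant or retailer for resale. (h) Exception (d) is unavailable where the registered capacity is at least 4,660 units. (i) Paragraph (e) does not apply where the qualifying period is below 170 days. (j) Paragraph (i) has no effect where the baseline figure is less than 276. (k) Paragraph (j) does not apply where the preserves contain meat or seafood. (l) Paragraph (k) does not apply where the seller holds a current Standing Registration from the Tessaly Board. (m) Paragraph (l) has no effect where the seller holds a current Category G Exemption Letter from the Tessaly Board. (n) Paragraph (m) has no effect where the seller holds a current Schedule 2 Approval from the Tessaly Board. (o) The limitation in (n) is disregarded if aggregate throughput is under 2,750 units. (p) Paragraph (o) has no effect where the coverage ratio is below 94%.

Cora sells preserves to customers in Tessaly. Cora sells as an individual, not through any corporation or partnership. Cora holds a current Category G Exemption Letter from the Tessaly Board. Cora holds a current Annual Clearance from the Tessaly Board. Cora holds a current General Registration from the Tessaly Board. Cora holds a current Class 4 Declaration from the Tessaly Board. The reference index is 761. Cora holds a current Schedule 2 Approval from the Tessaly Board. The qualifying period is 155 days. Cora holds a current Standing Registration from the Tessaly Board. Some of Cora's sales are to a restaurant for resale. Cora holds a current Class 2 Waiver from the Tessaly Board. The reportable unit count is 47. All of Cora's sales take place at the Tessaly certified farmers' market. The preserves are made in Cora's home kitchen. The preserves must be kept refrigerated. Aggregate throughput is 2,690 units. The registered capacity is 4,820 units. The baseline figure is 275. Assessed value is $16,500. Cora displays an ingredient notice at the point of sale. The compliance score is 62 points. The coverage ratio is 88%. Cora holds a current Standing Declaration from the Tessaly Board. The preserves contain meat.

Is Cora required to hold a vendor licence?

No — exception (e) applies; Cora is not required to hold a vendor licence.

Exception (a) is satisfied on its face — the seller is a natural person; the reportable unit count is 47, under the 63 limit; the reference index is 761, below the 835 limit. However, paragraph (f) must be considered: (f) operates — a current Class 4 Declaration is held. (a) is therefore removed.
Exception (b)'s conditions are all satisfied: assessed value is $16,500, meeting the $16,500 threshold; a current Class 2 Waiver is held; all sales are at a certified farmers' market. But: (g) operates against (b): some sales are to a restaurant for resale. So (b) is unavailable.
Exception (c) requires that the preserves require no refrigeration; but the preserves require refrigeration, so (c) is unavailable.
Exception (d): a current Standing Declaration is held; the preserves are home-kitchen produced — every condition holds. But: (h) operates — the registered capacity is 4,820 units, meeting the 4,660 units threshold. So (d) is unavailable.
All of (e)'s requirements are met (a current General Registration is held; an ingredient notice is displayed). Considering the limiting provisions: (i) would limit (e) — the qualifying period is 155 days, below the 170 days limit — but (j) sets (i) aside: (j) operates against (i): the baseline figure is 275, less than the 276 limit. (k) is engaged (the preserves contain meat), but yields to (l): (l) is triggered — a current Standing Registration is held. (m) would limit (l) — a current Category G Exemption Letter is held — but (n) sets (m) aside: (n) operates — a current Schedule 2 Approval is held. (o) would limit (n) — aggregate throughput is 2,690 units, under the 2,750 units limit — but (p) sets (o) aside: (p) operates against (o): the coverage ratio is 88%, below the 94% limit. (e) remains available.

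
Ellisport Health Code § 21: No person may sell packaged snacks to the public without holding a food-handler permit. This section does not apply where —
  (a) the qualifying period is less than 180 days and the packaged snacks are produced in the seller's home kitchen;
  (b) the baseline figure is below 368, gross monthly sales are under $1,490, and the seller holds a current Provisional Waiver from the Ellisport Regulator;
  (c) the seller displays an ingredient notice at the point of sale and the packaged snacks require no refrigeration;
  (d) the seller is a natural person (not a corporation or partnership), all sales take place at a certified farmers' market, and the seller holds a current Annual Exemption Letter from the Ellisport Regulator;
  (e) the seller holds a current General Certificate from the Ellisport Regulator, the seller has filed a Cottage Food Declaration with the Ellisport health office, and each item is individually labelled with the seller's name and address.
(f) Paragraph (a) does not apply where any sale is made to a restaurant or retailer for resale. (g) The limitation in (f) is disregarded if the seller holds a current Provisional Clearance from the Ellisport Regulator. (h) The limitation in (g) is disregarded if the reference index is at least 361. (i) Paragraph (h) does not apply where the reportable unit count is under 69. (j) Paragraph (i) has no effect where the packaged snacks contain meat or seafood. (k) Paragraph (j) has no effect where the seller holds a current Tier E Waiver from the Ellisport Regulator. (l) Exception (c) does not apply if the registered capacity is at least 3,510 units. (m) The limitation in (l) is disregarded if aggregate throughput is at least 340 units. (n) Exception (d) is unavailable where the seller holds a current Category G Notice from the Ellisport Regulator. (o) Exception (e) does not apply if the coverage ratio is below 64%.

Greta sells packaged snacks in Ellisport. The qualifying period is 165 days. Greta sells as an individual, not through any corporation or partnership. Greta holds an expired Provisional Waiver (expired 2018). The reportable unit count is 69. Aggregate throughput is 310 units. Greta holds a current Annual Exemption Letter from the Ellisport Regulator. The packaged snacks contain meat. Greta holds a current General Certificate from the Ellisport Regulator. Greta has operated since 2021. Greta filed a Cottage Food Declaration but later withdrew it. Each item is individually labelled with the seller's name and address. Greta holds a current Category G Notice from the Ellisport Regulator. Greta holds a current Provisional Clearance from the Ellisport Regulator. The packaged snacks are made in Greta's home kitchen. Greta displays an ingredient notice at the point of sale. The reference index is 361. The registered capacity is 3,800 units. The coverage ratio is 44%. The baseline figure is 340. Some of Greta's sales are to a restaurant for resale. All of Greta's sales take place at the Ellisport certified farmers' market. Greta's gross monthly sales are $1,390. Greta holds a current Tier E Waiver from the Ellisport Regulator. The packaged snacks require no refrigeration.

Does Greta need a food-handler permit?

Exception (a) is satisfied on its face — the qualifying period is 165 days, less than the 180 days limit; the packaged snacks are home-kitchen produced. However, paragraphs (f)–(k) must be considered: (f) operates against (a): some sales are to a restaurant for resale. (g) would limit (f) — a current Provisional Clearance is held — but (h) sets (g) aside: (h) is triggered — the reference index is 361, meeting the 361 threshold. (i) is inapplicable (the reportable unit count is 69, not under 69), so (h) stands. Exception (a) does not apply.
Exception (b) does not apply: there is no Provisional Waiver in force.
Exception (c) is satisfied on its face — an ingredient notice is displayed; the packaged snacks are shelf-stable. Turning to paragraphs (l)–(m): (l) operates — the registered capacity is 3,800 units, meeting the 3,510 units threshold. (m) is not triggered (aggregate throughput is 310 units, short of 340 units), so (l) stands. So (c) is unavailable.
Exception (d)'s conditions are all satisfied: the seller is a natural person; all sales are at a certified farmers' market; a current Annual Exemption Letter is held. Turning to paragraph (n): (n) operates against (d): a current Category G Notice is held. So (d) is unavailable.
Exception (e) fails — the Cottage Food Declaration was withdrawn.
No exception displaces § 21.

Yes — Greta must hold a food-handler permit.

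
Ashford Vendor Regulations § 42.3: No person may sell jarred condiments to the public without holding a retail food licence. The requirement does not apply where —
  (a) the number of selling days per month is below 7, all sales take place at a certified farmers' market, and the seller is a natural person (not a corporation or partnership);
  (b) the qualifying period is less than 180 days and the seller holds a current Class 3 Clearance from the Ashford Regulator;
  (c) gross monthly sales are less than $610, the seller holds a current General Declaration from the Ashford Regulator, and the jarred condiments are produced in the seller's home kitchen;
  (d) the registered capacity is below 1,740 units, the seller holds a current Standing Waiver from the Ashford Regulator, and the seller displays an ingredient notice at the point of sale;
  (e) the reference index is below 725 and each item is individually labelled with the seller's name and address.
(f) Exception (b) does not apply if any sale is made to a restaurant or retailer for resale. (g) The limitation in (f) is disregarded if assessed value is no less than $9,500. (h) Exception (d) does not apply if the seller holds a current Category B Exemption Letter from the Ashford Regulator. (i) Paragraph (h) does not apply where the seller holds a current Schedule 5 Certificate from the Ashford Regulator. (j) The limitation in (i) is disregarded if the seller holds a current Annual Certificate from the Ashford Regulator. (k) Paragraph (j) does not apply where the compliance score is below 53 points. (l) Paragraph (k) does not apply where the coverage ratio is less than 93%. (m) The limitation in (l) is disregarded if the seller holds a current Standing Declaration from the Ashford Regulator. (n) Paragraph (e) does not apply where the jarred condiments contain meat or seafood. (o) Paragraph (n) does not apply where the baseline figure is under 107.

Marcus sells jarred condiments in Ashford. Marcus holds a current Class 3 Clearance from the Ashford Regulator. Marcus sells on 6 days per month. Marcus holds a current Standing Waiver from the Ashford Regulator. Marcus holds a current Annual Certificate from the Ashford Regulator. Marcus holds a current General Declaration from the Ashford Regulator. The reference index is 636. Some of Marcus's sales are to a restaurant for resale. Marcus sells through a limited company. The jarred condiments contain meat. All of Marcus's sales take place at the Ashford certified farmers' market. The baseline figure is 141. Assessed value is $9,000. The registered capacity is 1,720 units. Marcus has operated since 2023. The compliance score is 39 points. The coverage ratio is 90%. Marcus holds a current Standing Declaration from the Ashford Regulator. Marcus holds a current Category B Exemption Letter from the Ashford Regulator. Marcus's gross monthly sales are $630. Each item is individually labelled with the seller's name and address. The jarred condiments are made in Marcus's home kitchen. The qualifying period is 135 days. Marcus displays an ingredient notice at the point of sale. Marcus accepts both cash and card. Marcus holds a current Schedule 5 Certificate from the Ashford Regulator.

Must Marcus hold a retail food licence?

Exception (a) requires that the seller is a natural person (not a corporation or partnership); but the seller operates through a limited company, so (a) is unavailable.
Exception (b) is satisfied on its face — the qualifying period is 135 days, less than the 180 days limit; a current Class 3 Clearance is held. But: (f) operates against (b): some sales are to a restaurant for resale. (g), which would lift (f), is not triggered — assessed value is $9,000, short of $9,500. So (b) is unavailable.
Exception (c) requires that gross monthly sales are less than $610; but gross monthly sales are $630, not less than $610, so (c) is unavailable.
Exception (d) is satisfied on its face — the registered capacity is 1,720 units, below the 1,740 units limit; a current Standing Waiver is held; an ingredient notice is displayed. Applying paragraphs (h)–(m): (h) operates (a current Category B Exemption Letter is held), but yields to (i): (i) is triggered — a current Schedule 5 Certificate is held. (j) is triggered (a current Annual Certificate is held), but is itself disapplied by (k): (k) operates — the compliance score is 39 points, below the 53 points limit. (l) is triggered (the coverage ratio is 90%, less than the 93% limit), but is overridden by (m): (m) operates against (l): a current Standing Declaration is held. So (d) applies.
All of (e)'s requirements are met (the reference index is 636, below the 725 limit; items are individually labelled). Turning to paragraphs (n)–(o): (n) operates — the jarred condiments contain meat. (o) does not operate here (the baseline figure is 141, not under 107), so (n) stands. Exception (e) does not apply.

No — exception (d) applies; Marcus is not required to hold a retail food licence.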